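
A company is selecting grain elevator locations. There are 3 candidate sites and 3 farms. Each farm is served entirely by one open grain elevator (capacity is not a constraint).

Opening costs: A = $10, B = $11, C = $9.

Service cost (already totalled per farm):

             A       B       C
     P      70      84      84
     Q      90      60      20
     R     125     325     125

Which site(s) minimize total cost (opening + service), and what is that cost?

For any fixed open set, each farm goes to its cheapest open site; total = fixed + service.
{A, C}: P→A 70, Q→C 20, R→A 125. Service 215; fixed 19; total 234.
{C}: service 229 + fixed 9 = 238
{A, B, C}: P→A 70, Q→C 20, R→A 125. Service 215; fixed 30; total 245.
No other subset beats 234.

Open A and C; minimum total cost 234.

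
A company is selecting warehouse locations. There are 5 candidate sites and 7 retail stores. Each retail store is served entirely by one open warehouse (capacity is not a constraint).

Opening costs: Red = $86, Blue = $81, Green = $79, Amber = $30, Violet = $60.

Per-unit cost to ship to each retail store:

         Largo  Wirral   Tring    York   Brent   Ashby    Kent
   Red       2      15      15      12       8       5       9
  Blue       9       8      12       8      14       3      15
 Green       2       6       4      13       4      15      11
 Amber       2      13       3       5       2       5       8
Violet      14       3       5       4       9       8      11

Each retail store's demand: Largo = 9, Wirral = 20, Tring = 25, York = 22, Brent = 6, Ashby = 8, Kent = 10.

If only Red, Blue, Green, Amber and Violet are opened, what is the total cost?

Each retail store is assigned to its cheapest site among the open ones.
{Red, Blue, Green, Amber, Violet}: Largo→Red 2·9=18, Wirral→Violet 3·20=60, Tring→Amber 3·25=75, York→Violet 4·22=88, Brent→Amber 2·6=12, Ashby→Blue 3·8=24, Kent→Amber 8·10=80. Service 357; fixed 336; total 693.

Total cost: 693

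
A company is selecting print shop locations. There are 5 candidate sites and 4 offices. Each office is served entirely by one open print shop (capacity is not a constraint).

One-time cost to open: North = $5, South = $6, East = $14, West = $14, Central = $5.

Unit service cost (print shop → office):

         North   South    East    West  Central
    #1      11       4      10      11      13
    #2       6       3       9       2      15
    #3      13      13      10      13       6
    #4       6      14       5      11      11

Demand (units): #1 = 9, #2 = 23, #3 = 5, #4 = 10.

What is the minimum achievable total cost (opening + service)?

Minimum total cost: 201

For any fixed open set, each office goes to its cheapest open site; total = fixed + service.
{South, East, West, Central}: #1→South 4·9=36, #2→West 2·23=46, #3→Central 6·5=30, #4→East 5·10=50. Service 162; fixed 39; total 201.
{North, South, West, Central}: #1→South 4·9=36, #2→West 2·23=46, #3→Central 6·5=30, #4→North 6·10=60. Service 172; fixed 30; total 202.
{North, South, East, West, Central}: service 162 + fixed 44 = 206
{North}: service 362 + fixed 5 = 367
No other subset beats 201.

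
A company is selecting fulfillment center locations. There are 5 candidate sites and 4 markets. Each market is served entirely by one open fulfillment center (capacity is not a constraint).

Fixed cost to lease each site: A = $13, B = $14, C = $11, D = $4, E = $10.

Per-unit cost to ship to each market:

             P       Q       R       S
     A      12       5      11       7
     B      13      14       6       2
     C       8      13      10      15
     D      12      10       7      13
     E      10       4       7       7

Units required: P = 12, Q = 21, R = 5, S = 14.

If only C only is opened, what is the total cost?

Each market is assigned to its cheapest site among the open ones.
{C}: P→C 8·12=96, Q→C 13·21=273, R→C 10·5=50, S→C 15·14=210. Service 629; fixed 11; total 640.

Total cost: 640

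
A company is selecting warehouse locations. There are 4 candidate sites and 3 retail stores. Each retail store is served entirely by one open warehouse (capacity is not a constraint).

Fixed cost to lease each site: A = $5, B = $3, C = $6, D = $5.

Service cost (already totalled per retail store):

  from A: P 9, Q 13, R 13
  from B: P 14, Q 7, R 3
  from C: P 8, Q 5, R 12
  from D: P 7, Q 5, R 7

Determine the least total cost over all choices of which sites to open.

Minimum total cost: 23

For any fixed open set, each retail store goes to its cheapest open site; total = fixed + service.
{B, D}: P→D 7, Q→D 5, R→B 3. Service 15; fixed 8; total 23.
{D}: service 19 + fixed 5 = 24
{B, C}: service 16 + fixed 9 = 25
{A, B, C, D}: service 15 + fixed 19 = 34
No other subset beats 23.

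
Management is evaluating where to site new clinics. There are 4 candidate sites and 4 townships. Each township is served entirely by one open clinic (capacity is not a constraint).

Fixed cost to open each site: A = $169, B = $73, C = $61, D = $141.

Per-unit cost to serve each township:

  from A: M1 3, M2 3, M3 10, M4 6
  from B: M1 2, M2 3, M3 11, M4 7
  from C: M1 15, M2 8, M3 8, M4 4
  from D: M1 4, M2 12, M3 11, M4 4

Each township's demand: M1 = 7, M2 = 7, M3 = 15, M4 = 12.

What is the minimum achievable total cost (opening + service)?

For any fixed open set, each township goes to its cheapest open site; total = fixed + service.
{B, C}: M1→B 2·7=14, M2→B 3·7=21, M3→C 8·15=120, M4→C 4·12=48. Service 203; fixed 134; total 337.
{B}: M1→B 2·7=14, M2→B 3·7=21, M3→B 11·15=165, M4→B 7·12=84. Service 284; fixed 73; total 357.
{C}: M1→C 15·7=105, M2→C 8·7=56, M3→C 8·15=120, M4→C 4·12=48. Service 329; fixed 61; total 390.
{A, B, C, D}: service 203 + fixed 444 = 647
No other subset beats 337.

Minimum total cost: 337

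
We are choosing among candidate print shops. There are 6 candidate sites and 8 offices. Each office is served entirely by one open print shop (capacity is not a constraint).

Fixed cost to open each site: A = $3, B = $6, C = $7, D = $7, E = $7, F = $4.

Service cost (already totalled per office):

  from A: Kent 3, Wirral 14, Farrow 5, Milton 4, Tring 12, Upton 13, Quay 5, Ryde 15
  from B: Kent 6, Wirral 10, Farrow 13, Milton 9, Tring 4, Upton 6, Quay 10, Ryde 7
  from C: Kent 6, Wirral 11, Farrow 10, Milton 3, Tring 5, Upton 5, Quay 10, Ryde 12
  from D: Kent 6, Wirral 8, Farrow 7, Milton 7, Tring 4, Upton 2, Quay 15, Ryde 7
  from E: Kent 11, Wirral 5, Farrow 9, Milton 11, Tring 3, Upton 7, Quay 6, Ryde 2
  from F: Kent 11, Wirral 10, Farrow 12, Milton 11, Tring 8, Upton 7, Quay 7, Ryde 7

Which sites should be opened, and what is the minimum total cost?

For any fixed open set, each office goes to its cheapest open site; total = fixed + service.
{A, E}: Kent→A 3, Wirral→E 5, Farrow→A 5, Milton→A 4, Tring→E 3, Upton→E 7, Quay→A 5, Ryde→E 2. Service 34; fixed 10; total 44.
{A, D, E}: service 29 + fixed 17 = 46
{A, C, E}: Kent→A 3, Wirral→E 5, Farrow→A 5, Milton→C 3, Tring→E 3, Upton→C 5, Quay→A 5, Ryde→E 2. Service 31; fixed 17; total 48.
{A, B, C, D, E, F}: service 28 + fixed 34 = 62
No other subset beats 44.

Open A and E; minimum total cost 44.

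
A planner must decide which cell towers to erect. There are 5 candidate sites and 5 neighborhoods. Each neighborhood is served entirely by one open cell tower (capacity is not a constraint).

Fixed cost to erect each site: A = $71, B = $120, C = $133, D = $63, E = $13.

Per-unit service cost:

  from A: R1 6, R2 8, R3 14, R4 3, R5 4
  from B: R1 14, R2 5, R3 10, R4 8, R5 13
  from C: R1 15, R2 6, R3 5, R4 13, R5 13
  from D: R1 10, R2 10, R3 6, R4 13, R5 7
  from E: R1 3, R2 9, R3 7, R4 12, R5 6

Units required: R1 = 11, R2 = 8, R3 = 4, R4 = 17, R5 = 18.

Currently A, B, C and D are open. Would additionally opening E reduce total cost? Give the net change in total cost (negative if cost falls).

Current service cost with {A, B, C, D}: 249.
Adding E: each neighborhood re-picks its cheapest; new service cost 216, saving 33.
Extra fixed cost: 13. Net change = 13 − 33 = -20.
(Totals: 636 → 616.)

Yes — net change −20 (cost falls by 20).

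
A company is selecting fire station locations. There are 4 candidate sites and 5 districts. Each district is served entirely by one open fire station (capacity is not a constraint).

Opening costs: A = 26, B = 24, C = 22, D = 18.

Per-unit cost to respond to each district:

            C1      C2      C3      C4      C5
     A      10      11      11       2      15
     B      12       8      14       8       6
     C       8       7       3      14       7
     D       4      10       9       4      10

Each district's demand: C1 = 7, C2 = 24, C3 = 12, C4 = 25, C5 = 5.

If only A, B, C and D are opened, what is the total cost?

Each district is assigned to its cheapest site among the open ones.
{A, B, C, D}: C1→D 4·7=28, C2→C 7·24=168, C3→C 3·12=36, C4→A 2·25=50, C5→B 6·5=30. Service 312; fixed 90; total 402.

Total cost: 402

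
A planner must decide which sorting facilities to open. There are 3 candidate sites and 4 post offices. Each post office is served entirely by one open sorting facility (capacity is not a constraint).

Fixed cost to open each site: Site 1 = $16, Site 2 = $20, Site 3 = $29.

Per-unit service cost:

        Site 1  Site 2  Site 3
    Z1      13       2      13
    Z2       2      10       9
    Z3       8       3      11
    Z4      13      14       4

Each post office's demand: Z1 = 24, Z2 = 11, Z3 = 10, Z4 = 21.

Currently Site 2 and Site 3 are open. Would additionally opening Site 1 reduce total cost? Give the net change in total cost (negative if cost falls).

Current service cost with {Site 2, Site 3}: 261.
Adding Site 1: each post office re-picks its cheapest; new service cost 184, saving 77.
Extra fixed cost: 16. Net change = 16 − 77 = -61.
(Totals: 310 → 249.)

Yes — net change −61 (cost falls by 61).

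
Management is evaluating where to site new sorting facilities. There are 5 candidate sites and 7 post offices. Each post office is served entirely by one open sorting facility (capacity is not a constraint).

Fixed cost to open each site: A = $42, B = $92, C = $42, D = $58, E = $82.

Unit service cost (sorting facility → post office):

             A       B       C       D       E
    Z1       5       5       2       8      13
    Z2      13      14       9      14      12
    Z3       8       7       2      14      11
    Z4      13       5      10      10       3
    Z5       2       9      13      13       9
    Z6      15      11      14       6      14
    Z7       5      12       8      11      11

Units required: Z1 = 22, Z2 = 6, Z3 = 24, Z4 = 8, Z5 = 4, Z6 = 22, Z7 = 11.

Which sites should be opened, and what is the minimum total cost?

For any fixed open set, each post office goes to its cheapest open site; total = fixed + service.
{A, C, D}: Z1→C 2·22=44, Z2→C 9·6=54, Z3→C 2·24=48, Z4→C 10·8=80, Z5→A 2·4=8, Z6→D 6·22=132, Z7→A 5·11=55. Service 421; fixed 142; total 563.
{A, C, D, E}: service 365 + fixed 224 = 589
{C, D}: service 498 + fixed 100 = 598
{A, B, C, D, E}: service 365 + fixed 316 = 681
No other subset beats 563.

Open A, C and D; minimum total cost 563.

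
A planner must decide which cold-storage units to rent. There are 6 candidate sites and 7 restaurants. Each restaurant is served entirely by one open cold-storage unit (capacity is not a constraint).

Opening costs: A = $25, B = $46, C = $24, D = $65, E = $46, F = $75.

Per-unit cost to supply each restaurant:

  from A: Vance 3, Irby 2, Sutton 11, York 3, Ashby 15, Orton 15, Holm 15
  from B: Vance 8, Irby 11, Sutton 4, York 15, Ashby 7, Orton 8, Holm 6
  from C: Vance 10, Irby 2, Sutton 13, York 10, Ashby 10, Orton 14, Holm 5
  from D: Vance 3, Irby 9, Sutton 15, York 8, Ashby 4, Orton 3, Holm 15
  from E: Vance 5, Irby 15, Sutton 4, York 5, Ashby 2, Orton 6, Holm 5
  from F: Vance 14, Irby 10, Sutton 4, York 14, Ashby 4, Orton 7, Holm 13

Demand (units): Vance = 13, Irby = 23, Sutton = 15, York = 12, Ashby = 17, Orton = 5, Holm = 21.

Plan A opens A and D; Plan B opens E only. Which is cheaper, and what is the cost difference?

Plan B is cheaper by 29.

Plan A: {A, D}: Vance→A 3·13=39, Irby→A 2·23=46, Sutton→A 11·15=165, York→A 3·12=36, Ashby→D 4·17=68, Orton→D 3·5=15, Holm→A 15·21=315. Service 684; fixed 90; total 774.
Plan B: {E}: Vance→E 5·13=65, Irby→E 15·23=345, Sutton→E 4·15=60, York→E 5·12=60, Ashby→E 2·17=34, Orton→E 6·5=30, Holm→E 5·21=105. Service 699; fixed 46; total 745.
Difference: |774 − 745| = 29.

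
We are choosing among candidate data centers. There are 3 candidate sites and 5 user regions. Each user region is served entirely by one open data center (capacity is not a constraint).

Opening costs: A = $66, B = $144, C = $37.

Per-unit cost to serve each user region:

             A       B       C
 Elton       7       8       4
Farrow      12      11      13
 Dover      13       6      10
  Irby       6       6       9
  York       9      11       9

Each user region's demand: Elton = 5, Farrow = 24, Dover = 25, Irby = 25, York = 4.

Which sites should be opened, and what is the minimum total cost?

Open B only; minimum total cost 792.

For any fixed open set, each user region goes to its cheapest open site; total = fixed + service.
{B}: Elton→B 8·5=40, Farrow→B 11·24=264, Dover→B 6·25=150, Irby→B 6·25=150, York→B 11·4=44. Service 648; fixed 144; total 792.
{B, C}: service 620 + fixed 181 = 801
{A, B}: Elton→A 7·5=35, Farrow→B 11·24=264, Dover→B 6·25=150, Irby→A 6·25=150, York→A 9·4=36. Service 635; fixed 210; total 845.
{A, B, C}: service 620 + fixed 247 = 867
(All 7 nonempty subsets were checked; B only is lowest.)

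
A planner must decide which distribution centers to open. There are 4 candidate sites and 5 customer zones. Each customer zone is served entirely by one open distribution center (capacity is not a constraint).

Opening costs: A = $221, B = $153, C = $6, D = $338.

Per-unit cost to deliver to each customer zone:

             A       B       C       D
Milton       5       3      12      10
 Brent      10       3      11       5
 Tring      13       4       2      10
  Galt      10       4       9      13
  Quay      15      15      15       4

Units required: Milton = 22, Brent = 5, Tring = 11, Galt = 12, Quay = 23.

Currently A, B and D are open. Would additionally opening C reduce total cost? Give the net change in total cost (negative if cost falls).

Current service cost with {A, B, D}: 265.
Adding C: each customer zone re-picks its cheapest; new service cost 243, saving 22.
Extra fixed cost: 6. Net change = 6 − 22 = -16.
(Totals: 977 → 961.)

Yes — net change −16 (cost falls by 16).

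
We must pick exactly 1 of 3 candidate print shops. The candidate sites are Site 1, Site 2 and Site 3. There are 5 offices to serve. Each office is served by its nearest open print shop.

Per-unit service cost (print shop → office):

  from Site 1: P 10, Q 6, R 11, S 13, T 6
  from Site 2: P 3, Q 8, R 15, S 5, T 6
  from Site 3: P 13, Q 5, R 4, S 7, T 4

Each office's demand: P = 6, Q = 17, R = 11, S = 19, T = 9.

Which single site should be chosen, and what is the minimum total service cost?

With exactly 1 open, each office uses its cheapest among the chosen.
{Site 3}: P→Site 3 13·6=78, Q→Site 3 5·17=85, R→Site 3 4·11=44, S→Site 3 7·19=133, T→Site 3 4·9=36. Service cost 376.
{Site 2}: service cost 468
{Site 1}: service cost 584
Among all 3 size-1 choices, {Site 3} is lowest.

Choose Site 3 only; total service cost 376.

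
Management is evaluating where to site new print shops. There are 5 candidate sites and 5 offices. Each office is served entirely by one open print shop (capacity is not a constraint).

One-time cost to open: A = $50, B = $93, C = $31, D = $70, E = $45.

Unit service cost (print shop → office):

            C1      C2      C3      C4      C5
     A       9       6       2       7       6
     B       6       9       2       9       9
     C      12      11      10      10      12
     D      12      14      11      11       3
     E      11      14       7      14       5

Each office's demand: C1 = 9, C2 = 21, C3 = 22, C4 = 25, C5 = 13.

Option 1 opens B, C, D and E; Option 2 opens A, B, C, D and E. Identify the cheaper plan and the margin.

Option 2 is cheaper by 63.

Option 1: {B, C, D, E}: C1→B 6·9=54, C2→B 9·21=189, C3→B 2·22=44, C4→B 9·25=225, C5→D 3·13=39. Service 551; fixed 239; total 790.
Option 2: {A, B, C, D, E}: C1→B 6·9=54, C2→A 6·21=126, C3→A 2·22=44, C4→A 7·25=175, C5→D 3·13=39. Service 438; fixed 289; total 727.
Difference: |790 − 727| = 63.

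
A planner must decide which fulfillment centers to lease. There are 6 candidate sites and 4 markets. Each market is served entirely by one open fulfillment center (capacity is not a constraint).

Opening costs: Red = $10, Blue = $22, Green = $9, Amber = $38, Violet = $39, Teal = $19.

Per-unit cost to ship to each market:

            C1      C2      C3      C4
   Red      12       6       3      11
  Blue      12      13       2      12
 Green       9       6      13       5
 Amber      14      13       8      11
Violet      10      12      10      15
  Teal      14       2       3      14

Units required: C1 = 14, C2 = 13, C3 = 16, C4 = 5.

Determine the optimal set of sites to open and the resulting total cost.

Open Green and Teal; minimum total cost 253.

For any fixed open set, each market goes to its cheapest open site; total = fixed + service.
{Green, Teal}: C1→Green 9·14=126, C2→Teal 2·13=26, C3→Teal 3·16=48, C4→Green 5·5=25. Service 225; fixed 28; total 253.
{Blue, Green, Teal}: C1→Green 9·14=126, C2→Teal 2·13=26, C3→Blue 2·16=32, C4→Green 5·5=25. Service 209; fixed 50; total 259.
{Red, Green, Teal}: service 225 + fixed 38 = 263
{Red, Blue, Green, Amber, Violet, Teal}: service 209 + fixed 137 = 346
No other subset beats 253.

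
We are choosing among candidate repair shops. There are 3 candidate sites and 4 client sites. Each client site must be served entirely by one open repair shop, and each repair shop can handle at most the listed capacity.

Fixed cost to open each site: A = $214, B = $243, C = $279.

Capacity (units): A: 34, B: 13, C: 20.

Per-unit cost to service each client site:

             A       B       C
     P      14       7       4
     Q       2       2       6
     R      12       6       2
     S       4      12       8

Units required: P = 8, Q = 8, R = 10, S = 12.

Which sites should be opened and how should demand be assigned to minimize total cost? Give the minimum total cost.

Minimum total cost: 609

Open {A, C}: P→C 4·8=32, Q→A 2·8=16, R→C 2·10=20, S→A 4·12=48.
Loads: A carries 20/34, C carries 18/20. Service 116; fixed 493; total 609.
Next best feasible plan costs 689.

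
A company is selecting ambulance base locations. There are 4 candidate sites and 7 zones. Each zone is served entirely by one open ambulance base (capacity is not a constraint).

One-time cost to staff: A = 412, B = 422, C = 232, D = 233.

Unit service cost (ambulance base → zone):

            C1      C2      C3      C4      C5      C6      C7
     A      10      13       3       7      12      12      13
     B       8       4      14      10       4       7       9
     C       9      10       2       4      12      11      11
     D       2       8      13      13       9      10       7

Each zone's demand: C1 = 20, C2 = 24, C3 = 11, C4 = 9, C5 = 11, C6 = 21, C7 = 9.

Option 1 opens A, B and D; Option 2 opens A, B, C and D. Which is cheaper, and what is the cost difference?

Option 1 is cheaper by 194.

Option 1: {A, B, D}: C1→D 2·20=40, C2→B 4·24=96, C3→A 3·11=33, C4→A 7·9=63, C5→B 4·11=44, C6→B 7·21=147, C7→D 7·9=63. Service 486; fixed 1067; total 1553.
Option 2: {A, B, C, D}: C1→D 2·20=40, C2→B 4·24=96, C3→C 2·11=22, C4→C 4·9=36, C5→B 4·11=44, C6→B 7·21=147, C7→D 7·9=63. Service 448; fixed 1299; total 1747.
Difference: |1553 − 1747| = 194.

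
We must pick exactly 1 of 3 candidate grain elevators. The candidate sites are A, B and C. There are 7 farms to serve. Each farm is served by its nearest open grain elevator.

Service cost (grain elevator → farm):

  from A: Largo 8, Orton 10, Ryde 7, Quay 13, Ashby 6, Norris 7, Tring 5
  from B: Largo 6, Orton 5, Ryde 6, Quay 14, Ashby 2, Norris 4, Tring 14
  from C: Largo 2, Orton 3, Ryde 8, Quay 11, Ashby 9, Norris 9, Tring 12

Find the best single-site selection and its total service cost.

With exactly 1 open, each farm uses its cheapest among the chosen.
{B}: Largo→B 6, Orton→B 5, Ryde→B 6, Quay→B 14, Ashby→B 2, Norris→B 4, Tring→B 14. Service cost 51.
{C}: service cost 54
{A}: service cost 56
Among all 3 size-1 choices, {B} is lowest.

Choose B only; total service cost 51.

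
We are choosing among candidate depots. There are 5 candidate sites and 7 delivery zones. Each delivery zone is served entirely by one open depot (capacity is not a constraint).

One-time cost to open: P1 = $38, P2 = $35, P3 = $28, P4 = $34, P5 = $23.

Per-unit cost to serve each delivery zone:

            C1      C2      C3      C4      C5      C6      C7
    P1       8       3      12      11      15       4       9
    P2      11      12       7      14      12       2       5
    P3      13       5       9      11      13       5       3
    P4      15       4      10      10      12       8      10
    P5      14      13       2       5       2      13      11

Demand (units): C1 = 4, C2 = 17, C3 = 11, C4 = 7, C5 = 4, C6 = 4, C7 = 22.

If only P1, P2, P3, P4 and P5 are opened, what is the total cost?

Each delivery zone is assigned to its cheapest site among the open ones.
{P1, P2, P3, P4, P5}: C1→P1 8·4=32, C2→P1 3·17=51, C3→P5 2·11=22, C4→P5 5·7=35, C5→P5 2·4=8, C6→P2 2·4=8, C7→P3 3·22=66. Service 222; fixed 158; total 380.

Total cost: 380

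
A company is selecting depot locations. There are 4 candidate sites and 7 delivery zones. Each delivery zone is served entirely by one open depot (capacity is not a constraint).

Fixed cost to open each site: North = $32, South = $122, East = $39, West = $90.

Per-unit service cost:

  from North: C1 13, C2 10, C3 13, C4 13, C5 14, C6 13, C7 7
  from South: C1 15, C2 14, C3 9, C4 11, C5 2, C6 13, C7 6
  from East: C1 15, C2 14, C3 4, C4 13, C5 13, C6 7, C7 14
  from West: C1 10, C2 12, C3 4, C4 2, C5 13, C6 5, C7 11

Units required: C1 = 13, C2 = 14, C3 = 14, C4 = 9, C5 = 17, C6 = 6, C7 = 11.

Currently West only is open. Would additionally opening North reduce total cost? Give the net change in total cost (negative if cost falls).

Yes — net change −40 (cost falls by 40).

Current service cost with {West}: 744.
Adding North: each delivery zone re-picks its cheapest; new service cost 672, saving 72.
Extra fixed cost: 32. Net change = 32 − 72 = -40.
(Totals: 834 → 794.)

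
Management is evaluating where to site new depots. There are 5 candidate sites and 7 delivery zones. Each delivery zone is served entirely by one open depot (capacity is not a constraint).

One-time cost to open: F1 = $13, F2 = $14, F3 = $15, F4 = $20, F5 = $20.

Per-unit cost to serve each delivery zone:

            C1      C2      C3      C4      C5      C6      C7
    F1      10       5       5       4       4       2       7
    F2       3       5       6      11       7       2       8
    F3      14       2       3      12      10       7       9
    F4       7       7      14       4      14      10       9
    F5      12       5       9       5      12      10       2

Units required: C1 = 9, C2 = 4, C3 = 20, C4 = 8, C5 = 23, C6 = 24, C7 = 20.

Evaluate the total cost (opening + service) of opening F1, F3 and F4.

Total cost: 491

Each delivery zone is assigned to its cheapest site among the open ones.
{F1, F3, F4}: C1→F4 7·9=63, C2→F3 2·4=8, C3→F3 3·20=60, C4→F1 4·8=32, C5→F1 4·23=92, C6→F1 2·24=48, C7→F1 7·20=140. Service 443; fixed 48; total 491.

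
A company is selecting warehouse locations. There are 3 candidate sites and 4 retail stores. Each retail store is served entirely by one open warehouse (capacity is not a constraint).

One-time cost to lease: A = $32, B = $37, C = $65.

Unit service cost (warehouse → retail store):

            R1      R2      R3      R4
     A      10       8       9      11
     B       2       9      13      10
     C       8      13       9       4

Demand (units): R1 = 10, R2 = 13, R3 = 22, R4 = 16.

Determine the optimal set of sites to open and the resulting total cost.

For any fixed open set, each retail store goes to its cheapest open site; total = fixed + service.
{B, C}: R1→B 2·10=20, R2→B 9·13=117, R3→C 9·22=198, R4→C 4·16=64. Service 399; fixed 102; total 501.
{A, B, C}: service 386 + fixed 134 = 520
{A, C}: service 446 + fixed 97 = 543
{A}: R1→A 10·10=100, R2→A 8·13=104, R3→A 9·22=198, R4→A 11·16=176. Service 578; fixed 32; total 610.
(All 7 nonempty subsets were checked; B and C is lowest.)

Open B and C; minimum total cost 501.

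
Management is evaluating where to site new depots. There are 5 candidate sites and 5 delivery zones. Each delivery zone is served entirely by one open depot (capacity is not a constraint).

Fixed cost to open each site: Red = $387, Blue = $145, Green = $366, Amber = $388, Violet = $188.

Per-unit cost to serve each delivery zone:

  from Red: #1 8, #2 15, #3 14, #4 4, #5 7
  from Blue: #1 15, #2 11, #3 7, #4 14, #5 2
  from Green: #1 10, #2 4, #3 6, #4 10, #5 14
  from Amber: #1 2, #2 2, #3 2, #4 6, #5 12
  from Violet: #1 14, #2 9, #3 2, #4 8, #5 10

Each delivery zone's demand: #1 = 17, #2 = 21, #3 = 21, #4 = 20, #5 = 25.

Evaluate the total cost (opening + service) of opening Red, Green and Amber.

Each delivery zone is assigned to its cheapest site among the open ones.
{Red, Green, Amber}: #1→Amber 2·17=34, #2→Amber 2·21=42, #3→Amber 2·21=42, #4→Red 4·20=80, #5→Red 7·25=175. Service 373; fixed 1141; total 1514.

Total cost: 1514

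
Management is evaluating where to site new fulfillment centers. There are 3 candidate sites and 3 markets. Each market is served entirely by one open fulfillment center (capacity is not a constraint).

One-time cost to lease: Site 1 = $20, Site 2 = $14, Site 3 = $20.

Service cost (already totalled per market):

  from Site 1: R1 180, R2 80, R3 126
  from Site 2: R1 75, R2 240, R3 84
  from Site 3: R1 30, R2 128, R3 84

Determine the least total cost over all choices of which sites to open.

Minimum total cost: 234

For any fixed open set, each market goes to its cheapest open site; total = fixed + service.
{Site 1, Site 3}: R1→Site 3 30, R2→Site 1 80, R3→Site 3 84. Service 194; fixed 40; total 234.
{Site 1, Site 2, Site 3}: R1→Site 3 30, R2→Site 1 80, R3→Site 2 84. Service 194; fixed 54; total 248.
{Site 3}: R1→Site 3 30, R2→Site 3 128, R3→Site 3 84. Service 242; fixed 20; total 262.
{Site 2}: R1→Site 2 75, R2→Site 2 240, R3→Site 2 84. Service 399; fixed 14; total 413.
No other subset beats 234.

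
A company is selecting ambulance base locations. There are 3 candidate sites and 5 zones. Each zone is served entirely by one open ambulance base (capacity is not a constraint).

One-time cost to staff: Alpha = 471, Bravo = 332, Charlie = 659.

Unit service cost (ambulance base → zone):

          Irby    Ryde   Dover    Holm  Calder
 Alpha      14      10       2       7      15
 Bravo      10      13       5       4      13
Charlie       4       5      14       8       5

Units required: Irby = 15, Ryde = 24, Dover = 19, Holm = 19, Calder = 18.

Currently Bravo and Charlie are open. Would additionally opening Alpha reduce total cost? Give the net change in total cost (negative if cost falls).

No — net change +414 (cost rises by 414).

Current service cost with {Bravo, Charlie}: 441.
Adding Alpha: each zone re-picks its cheapest; new service cost 384, saving 57.
Extra fixed cost: 471. Net change = 471 − 57 = 414.
(Totals: 1432 → 1846.)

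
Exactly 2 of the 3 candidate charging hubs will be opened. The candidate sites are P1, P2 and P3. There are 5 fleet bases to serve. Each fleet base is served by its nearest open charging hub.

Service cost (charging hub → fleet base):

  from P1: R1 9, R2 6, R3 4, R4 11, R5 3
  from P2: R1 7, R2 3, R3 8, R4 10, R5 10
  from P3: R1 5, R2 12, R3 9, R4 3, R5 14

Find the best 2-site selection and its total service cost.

With exactly 2 open, each fleet base uses its cheapest among the chosen.
{P1, P3}: R1→P3 5, R2→P1 6, R3→P1 4, R4→P3 3, R5→P1 3. Service cost 21.
{P1, P2}: service cost 27
{P2, P3}: service cost 29
Among all 3 size-2 choices, {P1, P3} is lowest.

Choose P1 and P3; total service cost 21.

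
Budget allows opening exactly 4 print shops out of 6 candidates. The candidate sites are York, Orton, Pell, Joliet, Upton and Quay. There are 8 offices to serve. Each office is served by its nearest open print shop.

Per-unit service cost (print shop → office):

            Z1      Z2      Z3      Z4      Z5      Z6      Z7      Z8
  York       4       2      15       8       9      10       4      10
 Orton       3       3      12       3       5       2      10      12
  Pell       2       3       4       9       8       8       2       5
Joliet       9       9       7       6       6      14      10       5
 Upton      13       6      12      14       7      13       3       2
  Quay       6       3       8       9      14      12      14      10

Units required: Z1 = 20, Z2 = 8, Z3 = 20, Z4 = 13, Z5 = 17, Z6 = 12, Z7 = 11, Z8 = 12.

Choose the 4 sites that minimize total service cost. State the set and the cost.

Choose York, Orton, Pell and Upton; total service cost 330.

With exactly 4 open, each office uses its cheapest among the chosen.
{York, Orton, Pell, Upton}: Z1→Pell 2·20=40, Z2→York 2·8=16, Z3→Pell 4·20=80, Z4→Orton 3·13=39, Z5→Orton 5·17=85, Z6→Orton 2·12=24, Z7→Pell 2·11=22, Z8→Upton 2·12=24. Service cost 330.
{Orton, Pell, Joliet, Upton}: service cost 338
{Orton, Pell, Upton, Quay}: service cost 338
Among all 15 size-4 choices, {York, Orton, Pell, Upton} is lowest.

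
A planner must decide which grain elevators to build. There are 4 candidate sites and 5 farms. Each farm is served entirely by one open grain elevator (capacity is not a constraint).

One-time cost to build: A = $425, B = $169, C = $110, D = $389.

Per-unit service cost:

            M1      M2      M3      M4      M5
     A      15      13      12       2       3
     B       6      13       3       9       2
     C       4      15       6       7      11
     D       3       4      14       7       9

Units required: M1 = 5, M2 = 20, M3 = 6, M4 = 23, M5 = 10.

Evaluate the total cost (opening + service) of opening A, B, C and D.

Total cost: 1272

Each farm is assigned to its cheapest site among the open ones.
{A, B, C, D}: M1→D 3·5=15, M2→D 4·20=80, M3→B 3·6=18, M4→A 2·23=46, M5→B 2·10=20. Service 179; fixed 1093; total 1272.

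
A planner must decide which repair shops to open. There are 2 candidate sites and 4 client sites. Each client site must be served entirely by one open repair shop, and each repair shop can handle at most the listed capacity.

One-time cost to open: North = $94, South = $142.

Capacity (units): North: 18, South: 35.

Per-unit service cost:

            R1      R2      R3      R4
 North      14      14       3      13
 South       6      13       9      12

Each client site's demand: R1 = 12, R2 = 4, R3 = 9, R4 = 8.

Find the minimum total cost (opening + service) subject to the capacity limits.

Open {South}: R1→South 6·12=72, R2→South 13·4=52, R3→South 9·9=81, R4→South 12·8=96.
Loads: South carries 33/35. Service 301; fixed 142; total 443.
Next best feasible plan costs 483.

Minimum total cost: 443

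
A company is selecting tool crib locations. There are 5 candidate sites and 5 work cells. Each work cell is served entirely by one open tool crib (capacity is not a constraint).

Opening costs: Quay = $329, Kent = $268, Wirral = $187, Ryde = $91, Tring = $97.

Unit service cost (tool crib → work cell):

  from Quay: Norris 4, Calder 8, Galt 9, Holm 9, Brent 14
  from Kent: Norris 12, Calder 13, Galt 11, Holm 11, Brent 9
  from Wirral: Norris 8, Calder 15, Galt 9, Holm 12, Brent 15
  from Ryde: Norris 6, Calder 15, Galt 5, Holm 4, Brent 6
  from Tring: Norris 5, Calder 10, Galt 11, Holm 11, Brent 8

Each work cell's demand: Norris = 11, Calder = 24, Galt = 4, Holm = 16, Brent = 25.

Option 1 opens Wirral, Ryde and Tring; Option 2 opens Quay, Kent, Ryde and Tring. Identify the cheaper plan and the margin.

Option 1: {Wirral, Ryde, Tring}: Norris→Tring 5·11=55, Calder→Tring 10·24=240, Galt→Ryde 5·4=20, Holm→Ryde 4·16=64, Brent→Ryde 6·25=150. Service 529; fixed 375; total 904.
Option 2: {Quay, Kent, Ryde, Tring}: Norris→Quay 4·11=44, Calder→Quay 8·24=192, Galt→Ryde 5·4=20, Holm→Ryde 4·16=64, Brent→Ryde 6·25=150. Service 470; fixed 785; total 1255.
Difference: |904 − 1255| = 351.

Option 1 is cheaper by 351.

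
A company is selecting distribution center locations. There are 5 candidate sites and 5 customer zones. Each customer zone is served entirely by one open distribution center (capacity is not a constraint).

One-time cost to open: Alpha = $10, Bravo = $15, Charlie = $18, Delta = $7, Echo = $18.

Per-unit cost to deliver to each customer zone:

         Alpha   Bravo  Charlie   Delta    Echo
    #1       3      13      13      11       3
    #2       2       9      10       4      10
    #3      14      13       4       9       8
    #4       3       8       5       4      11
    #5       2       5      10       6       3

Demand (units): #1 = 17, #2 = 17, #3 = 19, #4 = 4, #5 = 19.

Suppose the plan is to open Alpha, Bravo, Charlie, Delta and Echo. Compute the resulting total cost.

Total cost: 279

Each customer zone is assigned to its cheapest site among the open ones.
{Alpha, Bravo, Charlie, Delta, Echo}: #1→Alpha 3·17=51, #2→Alpha 2·17=34, #3→Charlie 4·19=76, #4→Alpha 3·4=12, #5→Alpha 2·19=38. Service 211; fixed 68; total 279.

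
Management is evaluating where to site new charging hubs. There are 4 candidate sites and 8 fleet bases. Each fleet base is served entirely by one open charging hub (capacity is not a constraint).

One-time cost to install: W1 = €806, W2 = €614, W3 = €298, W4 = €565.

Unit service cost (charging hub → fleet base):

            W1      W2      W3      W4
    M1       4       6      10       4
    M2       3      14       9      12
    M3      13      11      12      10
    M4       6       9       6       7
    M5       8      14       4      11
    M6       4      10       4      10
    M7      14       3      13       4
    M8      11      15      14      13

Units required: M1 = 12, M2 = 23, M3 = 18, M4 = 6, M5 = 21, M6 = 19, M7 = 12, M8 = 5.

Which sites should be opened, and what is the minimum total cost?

Open W3 only; minimum total cost 1263.

For any fixed open set, each fleet base goes to its cheapest open site; total = fixed + service.
{W3}: M1→W3 10·12=120, M2→W3 9·23=207, M3→W3 12·18=216, M4→W3 6·6=36, M5→W3 4·21=84, M6→W3 4·19=76, M7→W3 13·12=156, M8→W3 14·5=70. Service 965; fixed 298; total 1263.
{W3, W4}: M1→W4 4·12=48, M2→W3 9·23=207, M3→W4 10·18=180, M4→W3 6·6=36, M5→W3 4·21=84, M6→W3 4·19=76, M7→W4 4·12=48, M8→W4 13·5=65. Service 744; fixed 863; total 1607.
{W4}: service 1080 + fixed 565 = 1645
{W1, W2, W3, W4}: service 584 + fixed 2283 = 2867
(All 15 nonempty subsets were checked; W3 only is lowest.)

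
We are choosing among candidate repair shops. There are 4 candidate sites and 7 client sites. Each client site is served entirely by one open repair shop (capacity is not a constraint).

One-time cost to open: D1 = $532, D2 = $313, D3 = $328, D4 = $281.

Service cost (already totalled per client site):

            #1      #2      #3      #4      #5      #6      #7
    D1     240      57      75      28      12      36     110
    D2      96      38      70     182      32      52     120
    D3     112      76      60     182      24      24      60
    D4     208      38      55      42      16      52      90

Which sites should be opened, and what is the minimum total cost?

For any fixed open set, each client site goes to its cheapest open site; total = fixed + service.
{D4}: #1→D4 208, #2→D4 38, #3→D4 55, #4→D4 42, #5→D4 16, #6→D4 52, #7→D4 90. Service 501; fixed 281; total 782.
{D3}: #1→D3 112, #2→D3 76, #3→D3 60, #4→D3 182, #5→D3 24, #6→D3 24, #7→D3 60. Service 538; fixed 328; total 866.
{D2}: service 590 + fixed 313 = 903
{D1, D2, D3, D4}: service 313 + fixed 1454 = 1767
No other subset beats 782.

Open D4 only; minimum total cost 782.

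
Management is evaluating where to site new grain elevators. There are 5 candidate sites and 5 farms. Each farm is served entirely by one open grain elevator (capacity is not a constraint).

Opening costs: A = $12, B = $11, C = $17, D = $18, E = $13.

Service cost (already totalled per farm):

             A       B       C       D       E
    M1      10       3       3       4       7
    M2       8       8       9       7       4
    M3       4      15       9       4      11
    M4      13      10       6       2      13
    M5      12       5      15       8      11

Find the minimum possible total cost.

Minimum total cost: 43

For any fixed open set, each farm goes to its cheapest open site; total = fixed + service.
{D}: M1→D 4, M2→D 7, M3→D 4, M4→D 2, M5→D 8. Service 25; fixed 18; total 43.
{B, D}: service 21 + fixed 29 = 50
{B}: service 41 + fixed 11 = 52
{A, B, C, D, E}: M1→B 3, M2→E 4, M3→A 4, M4→D 2, M5→B 5. Service 18; fixed 71; total 89.
No other subset beats 43.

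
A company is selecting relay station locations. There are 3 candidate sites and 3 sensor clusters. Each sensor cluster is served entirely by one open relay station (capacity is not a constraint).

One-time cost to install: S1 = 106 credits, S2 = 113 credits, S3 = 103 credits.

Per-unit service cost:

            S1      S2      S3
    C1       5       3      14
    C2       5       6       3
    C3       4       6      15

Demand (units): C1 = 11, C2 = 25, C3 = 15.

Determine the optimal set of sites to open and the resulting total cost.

Open S1 only; minimum total cost 346.

For any fixed open set, each sensor cluster goes to its cheapest open site; total = fixed + service.
{S1}: C1→S1 5·11=55, C2→S1 5·25=125, C3→S1 4·15=60. Service 240; fixed 106; total 346.
{S2}: service 273 + fixed 113 = 386
{S1, S3}: service 190 + fixed 209 = 399
{S1, S2, S3}: service 168 + fixed 322 = 490
(All 7 nonempty subsets were checked; S1 only is lowest.)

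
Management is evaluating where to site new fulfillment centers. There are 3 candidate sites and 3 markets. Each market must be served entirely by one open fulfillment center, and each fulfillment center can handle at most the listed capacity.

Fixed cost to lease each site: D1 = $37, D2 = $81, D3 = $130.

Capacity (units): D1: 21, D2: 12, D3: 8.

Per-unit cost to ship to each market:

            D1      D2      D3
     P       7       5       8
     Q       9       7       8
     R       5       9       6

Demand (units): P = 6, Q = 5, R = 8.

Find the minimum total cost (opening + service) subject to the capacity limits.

Open {D1}: P→D1 7·6=42, Q→D1 9·5=45, R→D1 5·8=40.
Loads: D1 carries 19/21. Service 127; fixed 37; total 164.
Next best feasible plan costs 223.

Minimum total cost: 164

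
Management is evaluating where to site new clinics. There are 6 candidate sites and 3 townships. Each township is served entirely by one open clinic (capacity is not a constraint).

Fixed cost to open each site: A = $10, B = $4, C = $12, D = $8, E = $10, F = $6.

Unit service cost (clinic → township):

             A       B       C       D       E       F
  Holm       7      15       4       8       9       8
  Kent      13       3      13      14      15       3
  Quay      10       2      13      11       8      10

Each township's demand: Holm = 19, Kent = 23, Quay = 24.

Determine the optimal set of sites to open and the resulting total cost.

Open B and C; minimum total cost 209.

For any fixed open set, each township goes to its cheapest open site; total = fixed + service.
{B, C}: Holm→C 4·19=76, Kent→B 3·23=69, Quay→B 2·24=48. Service 193; fixed 16; total 209.
{B, C, F}: Holm→C 4·19=76, Kent→B 3·23=69, Quay→B 2·24=48. Service 193; fixed 22; total 215.
{B, C, D}: Holm→C 4·19=76, Kent→B 3·23=69, Quay→B 2·24=48. Service 193; fixed 24; total 217.
{A, B, C, D, E, F}: service 193 + fixed 50 = 243
No other subset beats 209.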